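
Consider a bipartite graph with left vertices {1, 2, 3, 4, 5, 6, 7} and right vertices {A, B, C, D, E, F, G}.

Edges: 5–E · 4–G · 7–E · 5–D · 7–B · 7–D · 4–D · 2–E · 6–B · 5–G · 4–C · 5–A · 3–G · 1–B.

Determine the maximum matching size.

One maximum matching: 1→B, 2→E, 3→G, 4→C, 5→A, 7→D.
The set {1, 6} has only 1 neighbour ({B}), so by Hall's theorem at most 6 of the 7 left vertices can be matched.

6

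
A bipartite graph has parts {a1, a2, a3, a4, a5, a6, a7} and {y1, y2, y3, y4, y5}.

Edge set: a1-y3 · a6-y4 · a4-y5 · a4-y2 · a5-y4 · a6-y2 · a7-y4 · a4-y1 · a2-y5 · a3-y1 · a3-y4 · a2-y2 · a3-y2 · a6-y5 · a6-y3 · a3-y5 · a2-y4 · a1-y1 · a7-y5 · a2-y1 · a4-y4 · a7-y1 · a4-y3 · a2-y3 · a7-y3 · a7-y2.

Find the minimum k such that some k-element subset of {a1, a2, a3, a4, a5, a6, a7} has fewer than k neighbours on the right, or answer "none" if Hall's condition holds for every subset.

Take S = {a1, a2, a3, a4, a5, a6}. Its neighbourhood is {y1, y2, y3, y4, y5}, so |N(S)| = 5 < |S| = 6.
Every subset of size less than 6 has at least as many neighbours as members, so 6 is the minimum.

6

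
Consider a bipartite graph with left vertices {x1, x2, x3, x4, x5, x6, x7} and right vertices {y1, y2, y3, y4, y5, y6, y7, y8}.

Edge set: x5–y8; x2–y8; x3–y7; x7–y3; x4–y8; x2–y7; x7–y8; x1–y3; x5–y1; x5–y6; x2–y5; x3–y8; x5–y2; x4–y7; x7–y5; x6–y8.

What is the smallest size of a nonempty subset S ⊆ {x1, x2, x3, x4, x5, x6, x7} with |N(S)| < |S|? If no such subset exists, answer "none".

Take S = {x3, x4, x6}. Its neighbourhood is {y7, y8}, so |N(S)| = 2 < |S| = 3.
Every subset of size less than 3 has at least as many neighbours as members, so 3 is the minimum.

3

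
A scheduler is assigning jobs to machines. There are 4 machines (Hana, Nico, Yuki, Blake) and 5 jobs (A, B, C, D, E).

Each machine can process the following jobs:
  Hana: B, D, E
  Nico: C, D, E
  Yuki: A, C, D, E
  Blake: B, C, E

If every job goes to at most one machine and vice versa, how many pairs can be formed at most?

For example, pair Hana-E, Nico-D, Yuki-C, Blake-B.
This saturates every machine, so 4 is the maximum.

4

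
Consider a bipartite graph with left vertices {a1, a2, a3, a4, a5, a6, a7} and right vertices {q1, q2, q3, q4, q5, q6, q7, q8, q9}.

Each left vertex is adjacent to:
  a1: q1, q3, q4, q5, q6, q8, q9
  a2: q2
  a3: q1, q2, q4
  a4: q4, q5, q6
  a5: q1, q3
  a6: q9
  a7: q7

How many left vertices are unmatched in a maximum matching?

0

One maximum matching: a1–q6, a2–q2, a3–q4, a4–q5, a5–q3, a6–q9, a7–q7.
This saturates every left vertex, so 7 is the maximum.
That matches 7 of the 7, leaving 0 unmatched; no matching can do better.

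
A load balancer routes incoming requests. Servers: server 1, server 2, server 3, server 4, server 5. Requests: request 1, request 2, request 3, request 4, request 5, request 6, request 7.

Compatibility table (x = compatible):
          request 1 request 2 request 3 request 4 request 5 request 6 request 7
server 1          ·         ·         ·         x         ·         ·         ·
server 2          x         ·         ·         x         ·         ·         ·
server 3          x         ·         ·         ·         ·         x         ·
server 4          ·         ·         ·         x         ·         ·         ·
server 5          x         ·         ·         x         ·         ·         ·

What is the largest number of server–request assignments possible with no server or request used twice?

3

One maximum matching: server 1-request 4, server 2-request 1, server 3-request 6.
The set {server 1, server 2, server 4, server 5} has only 2 neighbours ({request 1, request 4}), so by Hall's theorem at most 3 of the 5 servers can be matched.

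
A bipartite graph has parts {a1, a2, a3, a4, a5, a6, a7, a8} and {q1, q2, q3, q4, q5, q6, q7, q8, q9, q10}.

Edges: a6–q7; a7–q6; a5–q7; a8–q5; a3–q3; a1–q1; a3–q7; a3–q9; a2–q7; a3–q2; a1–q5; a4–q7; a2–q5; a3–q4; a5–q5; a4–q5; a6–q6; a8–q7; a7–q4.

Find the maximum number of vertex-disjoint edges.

A valid assignment of size 6: a1-q1, a2-q5, a3-q9, a4-q7, a6-q6, a7-q4.
The set {a2, a4, a5, a8} has only 2 neighbours ({q5, q7}), so by Hall's theorem at most 6 of the 8 left vertices can be matched.

6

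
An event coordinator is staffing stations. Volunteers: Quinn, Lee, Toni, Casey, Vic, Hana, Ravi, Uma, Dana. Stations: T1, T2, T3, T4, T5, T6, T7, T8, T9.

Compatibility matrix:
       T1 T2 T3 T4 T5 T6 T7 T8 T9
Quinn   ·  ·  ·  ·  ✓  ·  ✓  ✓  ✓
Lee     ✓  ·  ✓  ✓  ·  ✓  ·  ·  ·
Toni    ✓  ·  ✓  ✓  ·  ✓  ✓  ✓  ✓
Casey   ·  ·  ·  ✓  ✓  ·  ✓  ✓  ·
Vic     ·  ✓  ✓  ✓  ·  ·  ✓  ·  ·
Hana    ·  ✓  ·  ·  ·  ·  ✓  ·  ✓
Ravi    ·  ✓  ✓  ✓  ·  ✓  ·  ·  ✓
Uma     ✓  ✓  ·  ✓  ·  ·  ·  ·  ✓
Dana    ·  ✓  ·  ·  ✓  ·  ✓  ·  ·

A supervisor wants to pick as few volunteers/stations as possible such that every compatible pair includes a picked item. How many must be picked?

9

{Quinn, Lee, Toni, Casey, Vic, Hana, Ravi, Uma, Dana} is a vertex cover of size 9: every edge has an endpoint in this set.
No smaller cover exists because Quinn–T5, Lee–T1, Toni–T4, Casey–T8, Vic–T3, Hana–T2, Ravi–T6, Uma–T9, Dana–T7 is a matching of size 9, and a cover must include an endpoint of each of these disjoint edges (König's theorem).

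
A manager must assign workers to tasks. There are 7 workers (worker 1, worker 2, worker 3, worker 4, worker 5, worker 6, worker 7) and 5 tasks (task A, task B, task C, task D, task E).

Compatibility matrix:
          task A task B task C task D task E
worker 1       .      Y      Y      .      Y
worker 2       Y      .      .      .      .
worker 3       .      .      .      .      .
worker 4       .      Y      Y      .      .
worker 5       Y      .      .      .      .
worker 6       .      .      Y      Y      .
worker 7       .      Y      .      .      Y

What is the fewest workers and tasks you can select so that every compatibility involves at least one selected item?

The 5 edges worker 1–task B, worker 2–task A, worker 4–task C, worker 6–task D, worker 7–task E form a matching, so any vertex cover needs at least 5 vertices (one per matched edge).
Conversely {worker 1, worker 4, worker 6, worker 7, task A} meets every edge and has exactly 5 vertices, so 5 is optimal.

5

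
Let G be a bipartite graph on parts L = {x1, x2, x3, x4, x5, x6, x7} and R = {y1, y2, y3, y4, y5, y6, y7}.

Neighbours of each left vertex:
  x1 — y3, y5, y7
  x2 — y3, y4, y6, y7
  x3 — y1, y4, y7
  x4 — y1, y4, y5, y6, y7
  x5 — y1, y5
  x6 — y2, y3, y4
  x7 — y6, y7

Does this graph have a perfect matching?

One maximum matching: x1-y3, x2-y4, x3-y1, x4-y6, x5-y5, x6-y2, x7-y7.
All 7 left vertices are covered.

Yes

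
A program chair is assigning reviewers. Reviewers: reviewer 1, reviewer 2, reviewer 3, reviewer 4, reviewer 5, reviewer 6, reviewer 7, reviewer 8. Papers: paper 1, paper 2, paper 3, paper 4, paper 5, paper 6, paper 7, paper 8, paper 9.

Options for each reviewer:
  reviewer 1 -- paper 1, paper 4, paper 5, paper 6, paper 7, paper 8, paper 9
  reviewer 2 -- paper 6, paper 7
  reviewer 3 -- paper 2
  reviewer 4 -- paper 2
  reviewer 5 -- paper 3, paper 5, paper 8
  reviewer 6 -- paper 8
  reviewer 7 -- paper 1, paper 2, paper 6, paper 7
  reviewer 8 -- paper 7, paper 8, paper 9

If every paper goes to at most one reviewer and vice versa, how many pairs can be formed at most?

For example, pair reviewer 1→paper 9, reviewer 2→paper 6, reviewer 3→paper 2, reviewer 5→paper 3, reviewer 6→paper 8, reviewer 7→paper 1, reviewer 8→paper 7.
The set {reviewer 3, reviewer 4} has only 1 neighbour ({paper 2}), so by Hall's theorem at most 7 of the 8 reviewers can be matched.

7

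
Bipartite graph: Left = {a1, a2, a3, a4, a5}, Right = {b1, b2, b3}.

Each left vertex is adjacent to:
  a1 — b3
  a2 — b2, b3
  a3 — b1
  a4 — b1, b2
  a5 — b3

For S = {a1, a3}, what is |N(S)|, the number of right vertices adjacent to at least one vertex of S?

The union of neighbours of {a1, a3} is {b1, b3}, which has 2 elements.
Since |N(S)| = 2 ≥ |S| = 2, Hall's condition holds for this subset.

2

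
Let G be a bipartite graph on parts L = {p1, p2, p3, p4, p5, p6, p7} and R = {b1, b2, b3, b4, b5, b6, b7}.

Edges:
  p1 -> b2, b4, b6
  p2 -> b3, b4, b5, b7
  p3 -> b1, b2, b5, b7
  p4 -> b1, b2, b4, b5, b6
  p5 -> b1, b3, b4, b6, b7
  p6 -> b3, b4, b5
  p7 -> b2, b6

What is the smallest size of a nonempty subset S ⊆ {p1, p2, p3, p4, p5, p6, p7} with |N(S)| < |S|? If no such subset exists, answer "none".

none

A matching saturating every left vertex exists, for instance p1→b4, p2→b7, p3→b2, p4→b5, p5→b1, p6→b3, p7→b6.
By Hall's marriage theorem, this means |N(S)| ≥ |S| for every subset S, so no violating subset exists.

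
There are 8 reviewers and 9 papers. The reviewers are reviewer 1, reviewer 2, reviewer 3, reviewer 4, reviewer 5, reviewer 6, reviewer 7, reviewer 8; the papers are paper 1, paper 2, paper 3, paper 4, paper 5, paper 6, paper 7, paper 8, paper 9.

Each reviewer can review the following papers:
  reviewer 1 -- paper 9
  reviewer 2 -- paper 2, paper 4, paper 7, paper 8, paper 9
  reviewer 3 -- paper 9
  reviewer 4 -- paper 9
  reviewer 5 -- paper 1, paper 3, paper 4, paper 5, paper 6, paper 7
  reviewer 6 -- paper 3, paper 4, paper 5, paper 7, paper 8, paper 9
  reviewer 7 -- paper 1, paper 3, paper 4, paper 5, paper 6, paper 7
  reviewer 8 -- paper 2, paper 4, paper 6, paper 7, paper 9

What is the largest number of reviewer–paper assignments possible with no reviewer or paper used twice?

6

For example, pair reviewer 1-paper 9, reviewer 2-paper 8, reviewer 5-paper 5, reviewer 6-paper 4, reviewer 7-paper 6, reviewer 8-paper 2.
The set {reviewer 1, reviewer 3, reviewer 4} has only 1 neighbour ({paper 9}), so by Hall's theorem at most 6 of the 8 reviewers can be matched.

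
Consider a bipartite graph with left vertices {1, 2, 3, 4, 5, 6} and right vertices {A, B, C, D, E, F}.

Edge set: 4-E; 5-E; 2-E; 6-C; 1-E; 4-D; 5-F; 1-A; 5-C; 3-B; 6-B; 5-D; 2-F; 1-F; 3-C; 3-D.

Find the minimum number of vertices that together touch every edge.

A maximum matching has 6 edges (e.g. 1–A, 2–F, 3–C, 4–D, 5–E, 6–B).
By König's theorem the minimum vertex cover has the same size. One such cover is {1, 2, 3, 4, 5, 6}.

6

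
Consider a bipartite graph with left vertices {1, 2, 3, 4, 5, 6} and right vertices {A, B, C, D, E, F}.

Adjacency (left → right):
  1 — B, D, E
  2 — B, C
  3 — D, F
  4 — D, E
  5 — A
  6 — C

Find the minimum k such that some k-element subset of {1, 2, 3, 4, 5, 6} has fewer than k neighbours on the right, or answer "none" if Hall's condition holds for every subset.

none

A matching saturating every left vertex exists, for instance 1→E, 2→B, 3→F, 4→D, 5→A, 6→C.
By Hall's marriage theorem, this means |N(S)| ≥ |S| for every subset S, so no violating subset exists.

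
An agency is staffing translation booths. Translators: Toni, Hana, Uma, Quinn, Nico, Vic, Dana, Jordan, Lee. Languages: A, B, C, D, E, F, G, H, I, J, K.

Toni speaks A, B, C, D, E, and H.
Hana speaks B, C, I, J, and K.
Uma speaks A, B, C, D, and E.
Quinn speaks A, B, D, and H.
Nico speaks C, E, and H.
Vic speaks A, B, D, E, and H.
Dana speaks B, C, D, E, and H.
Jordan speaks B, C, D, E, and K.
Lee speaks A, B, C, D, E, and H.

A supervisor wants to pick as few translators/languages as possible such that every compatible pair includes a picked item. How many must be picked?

8

{Hana, Jordan, A, B, C, D, E, H} is a vertex cover of size 8: every edge has an endpoint in this set.
No smaller cover exists because Toni–A, Hana–J, Uma–B, Quinn–D, Nico–C, Vic–H, Dana–E, Jordan–K is a matching of size 8, and a cover must include an endpoint of each of these disjoint edges (König's theorem).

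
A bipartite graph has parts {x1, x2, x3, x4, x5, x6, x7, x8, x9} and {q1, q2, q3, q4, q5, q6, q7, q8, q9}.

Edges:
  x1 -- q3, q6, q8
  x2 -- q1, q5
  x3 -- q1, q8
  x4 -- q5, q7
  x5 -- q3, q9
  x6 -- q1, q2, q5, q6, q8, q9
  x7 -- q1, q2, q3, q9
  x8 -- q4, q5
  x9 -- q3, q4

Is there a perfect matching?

For example, pair x1–q6, x2–q1, x3–q8, x4–q7, x5–q3, x6–q9, x7–q2, x8–q5, x9–q4.
Every left vertex is matched, so this is a perfect matching.

Yes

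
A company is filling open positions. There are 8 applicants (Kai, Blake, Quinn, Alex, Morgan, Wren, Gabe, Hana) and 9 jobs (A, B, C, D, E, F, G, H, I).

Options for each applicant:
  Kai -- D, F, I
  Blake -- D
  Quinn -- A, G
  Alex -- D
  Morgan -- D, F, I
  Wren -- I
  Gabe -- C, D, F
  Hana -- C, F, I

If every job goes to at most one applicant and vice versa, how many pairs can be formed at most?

A valid assignment of size 5: Kai→I, Blake→D, Quinn→G, Morgan→F, Gabe→C.
The set {Kai, Blake, Alex, Morgan, Wren, Gabe, Hana} has only 4 neighbours ({C, D, F, I}), so by Hall's theorem at most 5 of the 8 applicants can be matched.

5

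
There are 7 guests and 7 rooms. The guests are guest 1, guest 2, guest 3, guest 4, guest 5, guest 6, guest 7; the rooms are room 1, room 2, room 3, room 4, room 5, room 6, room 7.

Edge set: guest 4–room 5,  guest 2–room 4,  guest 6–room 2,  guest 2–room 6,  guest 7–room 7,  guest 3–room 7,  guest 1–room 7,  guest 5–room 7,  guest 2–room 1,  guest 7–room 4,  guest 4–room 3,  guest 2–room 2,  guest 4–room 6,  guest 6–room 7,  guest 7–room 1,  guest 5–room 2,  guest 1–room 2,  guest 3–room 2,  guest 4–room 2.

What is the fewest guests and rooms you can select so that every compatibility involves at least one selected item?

5

A maximum matching has 5 edges (e.g. guest 1–room 2, guest 2–room 6, guest 3–room 7, guest 4–room 3, guest 7–room 4).
By König's theorem the minimum vertex cover has the same size. One such cover is {guest 2, guest 4, guest 7, room 2, room 7}.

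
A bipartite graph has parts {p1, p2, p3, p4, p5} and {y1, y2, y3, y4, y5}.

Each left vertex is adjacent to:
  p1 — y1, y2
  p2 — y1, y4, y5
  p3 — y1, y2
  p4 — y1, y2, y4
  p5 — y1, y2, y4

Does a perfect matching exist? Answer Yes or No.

The set {p1, p3, p4, p5} has only 3 neighbours ({y1, y2, y4}), so by Hall's theorem at most 4 of the 5 left vertices can be matched.
Hence no matching covers every left vertex.

No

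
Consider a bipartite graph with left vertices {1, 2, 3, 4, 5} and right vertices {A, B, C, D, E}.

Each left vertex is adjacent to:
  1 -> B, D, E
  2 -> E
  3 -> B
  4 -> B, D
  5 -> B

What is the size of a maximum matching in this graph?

3

One maximum matching: 1→D, 2→E, 3→B.
The set {1, 2, 3, 4, 5} has only 3 neighbours ({B, D, E}), so by Hall's theorem at most 3 of the 5 left vertices can be matched.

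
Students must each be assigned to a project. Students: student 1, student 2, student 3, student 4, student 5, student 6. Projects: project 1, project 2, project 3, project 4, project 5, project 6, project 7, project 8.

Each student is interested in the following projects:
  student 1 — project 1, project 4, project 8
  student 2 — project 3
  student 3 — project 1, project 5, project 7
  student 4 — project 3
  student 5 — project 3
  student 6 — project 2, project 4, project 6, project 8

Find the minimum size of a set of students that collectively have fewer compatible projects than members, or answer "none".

Take S = {student 2, student 4}. Its neighbourhood is {project 3}, so |N(S)| = 1 < |S| = 2.
No single vertex violates Hall's condition since each has at least one neighbour, so 2 is the minimum.

2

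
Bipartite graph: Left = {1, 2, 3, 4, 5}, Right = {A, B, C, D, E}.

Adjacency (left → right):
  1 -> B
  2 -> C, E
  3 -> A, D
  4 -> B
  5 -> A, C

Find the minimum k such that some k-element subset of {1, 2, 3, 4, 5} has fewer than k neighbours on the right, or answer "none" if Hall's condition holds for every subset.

2

Take S = {1, 4}. Its neighbourhood is {B}, so |N(S)| = 1 < |S| = 2.
No single vertex violates Hall's condition since each has at least one neighbour, so 2 is the minimum.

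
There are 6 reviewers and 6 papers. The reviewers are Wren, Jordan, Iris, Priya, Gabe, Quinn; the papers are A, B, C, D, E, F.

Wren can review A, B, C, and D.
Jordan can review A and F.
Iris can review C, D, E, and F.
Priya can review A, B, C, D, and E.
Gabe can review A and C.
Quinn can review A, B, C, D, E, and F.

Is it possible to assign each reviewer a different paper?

For example, pair Wren–B, Jordan–F, Iris–D, Priya–E, Gabe–C, Quinn–A.
Every reviewer is matched, so this is a perfect matching.

Yes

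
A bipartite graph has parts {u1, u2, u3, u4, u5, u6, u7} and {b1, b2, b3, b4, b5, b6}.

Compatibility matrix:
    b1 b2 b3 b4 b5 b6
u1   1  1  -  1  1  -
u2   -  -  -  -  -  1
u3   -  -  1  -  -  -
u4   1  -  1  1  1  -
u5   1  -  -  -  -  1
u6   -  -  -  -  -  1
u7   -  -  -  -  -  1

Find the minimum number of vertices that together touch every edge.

5

The 5 edges u1–b5, u2–b6, u3–b3, u4–b4, u5–b1 form a matching, so any vertex cover needs at least 5 vertices (one per matched edge).
Conversely {u1, u3, u4, u5, b6} meets every edge and has exactly 5 vertices, so 5 is optimal.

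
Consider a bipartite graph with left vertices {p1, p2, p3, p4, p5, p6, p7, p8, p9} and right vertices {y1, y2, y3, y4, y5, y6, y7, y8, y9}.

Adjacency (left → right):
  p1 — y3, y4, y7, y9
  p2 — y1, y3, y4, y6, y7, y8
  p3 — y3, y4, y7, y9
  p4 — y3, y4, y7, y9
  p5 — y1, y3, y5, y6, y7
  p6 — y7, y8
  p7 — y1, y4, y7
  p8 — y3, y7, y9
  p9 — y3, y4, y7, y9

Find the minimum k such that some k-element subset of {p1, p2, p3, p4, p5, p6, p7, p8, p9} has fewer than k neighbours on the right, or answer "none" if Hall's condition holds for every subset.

5

Take S = {p1, p3, p4, p8, p9}. Its neighbourhood is {y3, y4, y7, y9}, so |N(S)| = 4 < |S| = 5.
Every subset of size less than 5 has at least as many neighbours as members, so 5 is the minimum.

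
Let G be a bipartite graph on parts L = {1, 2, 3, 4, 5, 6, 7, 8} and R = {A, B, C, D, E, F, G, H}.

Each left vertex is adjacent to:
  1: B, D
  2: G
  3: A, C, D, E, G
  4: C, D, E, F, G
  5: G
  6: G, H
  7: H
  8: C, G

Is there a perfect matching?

The set {2, 5, 6, 7} has only 2 neighbours ({G, H}), so by Hall's theorem at most 6 of the 8 left vertices can be matched.
Hence no matching covers every left vertex.

No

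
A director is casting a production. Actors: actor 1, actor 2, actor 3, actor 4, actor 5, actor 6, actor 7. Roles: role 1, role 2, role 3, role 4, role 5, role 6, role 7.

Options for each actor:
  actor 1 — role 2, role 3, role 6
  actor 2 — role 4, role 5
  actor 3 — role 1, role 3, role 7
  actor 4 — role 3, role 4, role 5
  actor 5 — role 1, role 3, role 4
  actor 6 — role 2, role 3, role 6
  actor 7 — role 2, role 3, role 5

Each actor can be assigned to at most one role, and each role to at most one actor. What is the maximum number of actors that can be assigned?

A valid assignment of size 7: actor 1–role 6, actor 2–role 4, actor 3–role 7, actor 4–role 5, actor 5–role 1, actor 6–role 2, actor 7–role 3.
All 7 actors are matched, so no larger matching exists.

7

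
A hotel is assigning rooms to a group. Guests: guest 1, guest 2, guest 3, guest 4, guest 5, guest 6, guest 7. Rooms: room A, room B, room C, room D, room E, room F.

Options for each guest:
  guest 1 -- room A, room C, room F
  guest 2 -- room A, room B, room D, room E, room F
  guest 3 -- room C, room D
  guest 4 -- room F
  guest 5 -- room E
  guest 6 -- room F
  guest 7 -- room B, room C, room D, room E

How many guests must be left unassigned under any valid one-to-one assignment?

1

One maximum matching: guest 1–room A, guest 2–room B, guest 3–room C, guest 4–room F, guest 5–room E, guest 7–room D.
The set {guest 4, guest 6} has only 1 neighbour ({room F}), so by Hall's theorem at most 6 of the 7 guests can be matched.
That matches 6 of the 7, leaving 1 unmatched; no matching can do better.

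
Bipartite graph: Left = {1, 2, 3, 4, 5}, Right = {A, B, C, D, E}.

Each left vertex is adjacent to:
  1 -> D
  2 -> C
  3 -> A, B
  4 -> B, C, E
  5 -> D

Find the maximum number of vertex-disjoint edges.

4

One maximum matching: 1–D, 2–C, 3–A, 4–B.
The set {1, 5} has only 1 neighbour ({D}), so by Hall's theorem at most 4 of the 5 left vertices can be matched.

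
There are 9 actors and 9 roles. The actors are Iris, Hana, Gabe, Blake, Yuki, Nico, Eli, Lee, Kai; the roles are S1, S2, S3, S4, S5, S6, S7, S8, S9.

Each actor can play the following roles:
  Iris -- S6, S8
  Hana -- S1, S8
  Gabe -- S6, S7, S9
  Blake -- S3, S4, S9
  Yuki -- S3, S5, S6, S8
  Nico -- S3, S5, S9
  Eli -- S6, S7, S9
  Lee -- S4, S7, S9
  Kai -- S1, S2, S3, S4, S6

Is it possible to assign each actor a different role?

Yes

A valid assignment of size 9: Iris–S8, Hana–S1, Gabe–S6, Blake–S9, Yuki–S3, Nico–S5, Eli–S7, Lee–S4, Kai–S2.
All 9 actors are covered.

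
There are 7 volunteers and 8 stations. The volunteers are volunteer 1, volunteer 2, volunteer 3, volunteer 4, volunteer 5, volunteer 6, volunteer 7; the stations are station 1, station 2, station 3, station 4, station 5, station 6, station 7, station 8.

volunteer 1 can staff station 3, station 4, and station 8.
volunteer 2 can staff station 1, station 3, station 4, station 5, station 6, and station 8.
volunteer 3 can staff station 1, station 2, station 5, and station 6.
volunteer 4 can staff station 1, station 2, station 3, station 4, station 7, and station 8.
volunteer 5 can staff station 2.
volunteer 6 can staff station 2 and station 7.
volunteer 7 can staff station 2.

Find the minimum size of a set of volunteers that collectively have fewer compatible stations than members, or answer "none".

Take S = {volunteer 5, volunteer 7}. Its neighbourhood is {station 2}, so |N(S)| = 1 < |S| = 2.
No single vertex violates Hall's condition since each has at least one neighbour, so 2 is the minimum.

2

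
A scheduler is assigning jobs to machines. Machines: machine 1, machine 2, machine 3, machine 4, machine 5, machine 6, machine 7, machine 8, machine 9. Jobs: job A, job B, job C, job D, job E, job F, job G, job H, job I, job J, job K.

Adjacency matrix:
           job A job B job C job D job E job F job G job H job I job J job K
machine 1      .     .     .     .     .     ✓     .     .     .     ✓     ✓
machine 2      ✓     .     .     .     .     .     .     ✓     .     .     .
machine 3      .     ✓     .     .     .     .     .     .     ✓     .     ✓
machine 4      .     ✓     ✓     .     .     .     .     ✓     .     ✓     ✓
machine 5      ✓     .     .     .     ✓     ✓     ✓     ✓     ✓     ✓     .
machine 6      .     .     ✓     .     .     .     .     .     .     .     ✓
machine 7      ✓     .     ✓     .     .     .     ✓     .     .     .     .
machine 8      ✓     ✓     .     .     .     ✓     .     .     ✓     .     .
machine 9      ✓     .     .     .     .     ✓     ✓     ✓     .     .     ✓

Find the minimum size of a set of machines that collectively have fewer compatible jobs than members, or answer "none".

A matching saturating every machine exists, for instance machine 1→job J, machine 2→job A, machine 3→job K, machine 4→job B, machine 5→job H, machine 6→job C, machine 7→job G, machine 8→job I, machine 9→job F.
By Hall's marriage theorem, this means |N(S)| ≥ |S| for every subset S, so no violating subset exists.

none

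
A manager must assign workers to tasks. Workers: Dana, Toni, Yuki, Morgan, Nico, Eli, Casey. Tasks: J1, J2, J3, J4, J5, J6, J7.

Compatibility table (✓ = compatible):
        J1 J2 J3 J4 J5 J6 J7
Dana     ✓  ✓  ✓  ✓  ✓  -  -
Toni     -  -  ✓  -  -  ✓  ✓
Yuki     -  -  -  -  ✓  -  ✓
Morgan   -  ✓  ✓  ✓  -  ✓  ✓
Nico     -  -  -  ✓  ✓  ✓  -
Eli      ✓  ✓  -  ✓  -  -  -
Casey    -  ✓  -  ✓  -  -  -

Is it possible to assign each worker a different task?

For example, pair Dana-J1, Toni-J3, Yuki-J7, Morgan-J6, Nico-J5, Eli-J4, Casey-J2.
Every worker is matched, so this is a perfect matching.

Yes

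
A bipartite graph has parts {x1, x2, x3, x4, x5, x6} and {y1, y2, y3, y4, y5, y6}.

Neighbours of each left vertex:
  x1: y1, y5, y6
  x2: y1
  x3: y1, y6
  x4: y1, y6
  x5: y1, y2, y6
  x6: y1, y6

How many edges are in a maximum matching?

4

One maximum matching: x1-y5, x2-y1, x3-y6, x5-y2.
The set {x2, x3, x4, x6} has only 2 neighbours ({y1, y6}), so by Hall's theorem at most 4 of the 6 left vertices can be matched.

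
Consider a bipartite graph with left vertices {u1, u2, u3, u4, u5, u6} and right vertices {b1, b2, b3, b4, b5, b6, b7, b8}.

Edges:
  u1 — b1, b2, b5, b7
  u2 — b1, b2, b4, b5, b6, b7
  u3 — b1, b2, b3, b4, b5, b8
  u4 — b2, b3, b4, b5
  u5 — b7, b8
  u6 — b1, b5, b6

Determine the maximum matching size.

6

For example, pair u1-b7, u2-b1, u3-b4, u4-b3, u5-b8, u6-b5.
All 6 left vertices are matched, so no larger matching exists.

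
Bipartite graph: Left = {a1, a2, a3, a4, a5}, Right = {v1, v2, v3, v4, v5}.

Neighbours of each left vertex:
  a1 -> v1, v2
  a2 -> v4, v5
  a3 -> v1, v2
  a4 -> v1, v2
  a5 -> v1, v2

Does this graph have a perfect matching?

The set {a1, a3, a4, a5} has only 2 neighbours ({v1, v2}), so by Hall's theorem at most 3 of the 5 left vertices can be matched.
Hence no matching covers every left vertex.

No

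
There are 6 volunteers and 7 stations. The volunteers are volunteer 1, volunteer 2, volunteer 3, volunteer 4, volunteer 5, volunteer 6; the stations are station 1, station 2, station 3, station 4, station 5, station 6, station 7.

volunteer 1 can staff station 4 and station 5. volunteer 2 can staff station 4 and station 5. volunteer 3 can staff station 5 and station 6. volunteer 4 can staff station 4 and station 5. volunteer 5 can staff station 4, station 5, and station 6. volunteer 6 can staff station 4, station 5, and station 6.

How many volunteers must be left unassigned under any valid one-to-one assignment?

3

A valid assignment of size 3: volunteer 1→station 4, volunteer 2→station 5, volunteer 3→station 6.
The set {volunteer 1, volunteer 2, volunteer 3, volunteer 4, volunteer 5, volunteer 6} has only 3 neighbours ({station 4, station 5, station 6}), so by Hall's theorem at most 3 of the 6 volunteers can be matched.
That matches 3 of the 6, leaving 3 unmatched; no matching can do better.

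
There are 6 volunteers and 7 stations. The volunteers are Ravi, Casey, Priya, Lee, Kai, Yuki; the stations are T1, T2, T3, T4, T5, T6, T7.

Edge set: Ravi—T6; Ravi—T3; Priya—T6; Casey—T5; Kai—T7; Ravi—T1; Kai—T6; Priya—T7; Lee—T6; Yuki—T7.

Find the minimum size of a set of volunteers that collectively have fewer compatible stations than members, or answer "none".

3

Take S = {Priya, Lee, Kai}. Its neighbourhood is {T6, T7}, so |N(S)| = 2 < |S| = 3.
Every subset of size less than 3 has at least as many neighbours as members, so 3 is the minimum.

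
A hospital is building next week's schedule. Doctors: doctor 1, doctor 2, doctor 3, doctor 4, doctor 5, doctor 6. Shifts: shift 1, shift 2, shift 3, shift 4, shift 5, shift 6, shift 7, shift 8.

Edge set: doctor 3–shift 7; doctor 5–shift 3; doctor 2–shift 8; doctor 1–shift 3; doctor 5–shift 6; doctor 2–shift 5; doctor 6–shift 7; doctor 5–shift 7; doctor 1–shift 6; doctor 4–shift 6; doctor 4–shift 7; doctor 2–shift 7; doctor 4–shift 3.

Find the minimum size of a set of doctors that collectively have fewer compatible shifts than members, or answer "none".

2

Take S = {doctor 3, doctor 6}. Its neighbourhood is {shift 7}, so |N(S)| = 1 < |S| = 2.
No single vertex violates Hall's condition since each has at least one neighbour, so 2 is the minimum.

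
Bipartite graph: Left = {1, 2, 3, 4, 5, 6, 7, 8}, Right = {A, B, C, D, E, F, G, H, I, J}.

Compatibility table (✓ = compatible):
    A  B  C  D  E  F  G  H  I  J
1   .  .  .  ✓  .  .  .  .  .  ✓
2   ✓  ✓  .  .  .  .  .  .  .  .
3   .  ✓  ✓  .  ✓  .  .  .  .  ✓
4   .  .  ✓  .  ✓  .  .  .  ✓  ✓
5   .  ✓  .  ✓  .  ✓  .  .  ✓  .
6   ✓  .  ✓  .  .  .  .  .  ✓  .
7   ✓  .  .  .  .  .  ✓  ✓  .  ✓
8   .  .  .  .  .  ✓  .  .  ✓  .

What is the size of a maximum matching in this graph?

8

A valid assignment of size 8: 1–D, 2–A, 3–E, 4–J, 5–B, 6–I, 7–G, 8–F.
All 8 left vertices are matched, so no larger matching exists.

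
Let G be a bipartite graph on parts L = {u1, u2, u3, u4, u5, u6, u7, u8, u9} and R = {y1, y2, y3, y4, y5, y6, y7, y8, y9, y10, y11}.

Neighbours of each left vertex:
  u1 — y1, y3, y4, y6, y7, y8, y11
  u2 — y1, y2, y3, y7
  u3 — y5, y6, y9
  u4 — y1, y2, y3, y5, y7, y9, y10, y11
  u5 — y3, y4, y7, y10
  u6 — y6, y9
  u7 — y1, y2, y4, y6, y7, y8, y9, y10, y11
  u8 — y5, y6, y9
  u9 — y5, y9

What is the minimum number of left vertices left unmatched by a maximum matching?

1

One maximum matching: u1-y7, u2-y1, u3-y5, u4-y11, u5-y3, u6-y9, u7-y4, u8-y6.
The set {u3, u6, u8, u9} has only 3 neighbours ({y5, y6, y9}), so by Hall's theorem at most 8 of the 9 left vertices can be matched.
That matches 8 of the 9, leaving 1 unmatched; no matching can do better.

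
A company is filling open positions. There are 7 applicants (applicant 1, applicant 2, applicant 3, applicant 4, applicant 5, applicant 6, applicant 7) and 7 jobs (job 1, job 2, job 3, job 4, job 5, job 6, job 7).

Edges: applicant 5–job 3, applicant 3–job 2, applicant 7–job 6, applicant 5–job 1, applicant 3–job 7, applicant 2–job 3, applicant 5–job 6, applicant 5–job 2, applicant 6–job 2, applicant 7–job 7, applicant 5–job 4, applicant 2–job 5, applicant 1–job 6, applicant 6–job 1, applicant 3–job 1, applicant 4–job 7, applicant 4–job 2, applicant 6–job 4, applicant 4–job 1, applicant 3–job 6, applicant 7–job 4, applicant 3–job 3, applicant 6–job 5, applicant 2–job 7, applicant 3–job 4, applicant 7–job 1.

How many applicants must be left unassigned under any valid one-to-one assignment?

0

One maximum matching: applicant 1→job 6, applicant 2→job 5, applicant 3→job 7, applicant 4→job 2, applicant 5→job 3, applicant 6→job 4, applicant 7→job 1.
All 7 applicants are matched, so no larger matching exists.
That matches 7 of the 7, leaving 0 unmatched; no matching can do better.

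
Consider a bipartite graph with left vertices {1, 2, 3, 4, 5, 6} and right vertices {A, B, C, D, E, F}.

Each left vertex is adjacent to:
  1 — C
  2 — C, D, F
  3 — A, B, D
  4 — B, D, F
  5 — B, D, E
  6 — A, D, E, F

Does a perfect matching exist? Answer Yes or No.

Yes

For example, pair 1-C, 2-D, 3-A, 4-F, 5-B, 6-E.
All 6 left vertices are covered.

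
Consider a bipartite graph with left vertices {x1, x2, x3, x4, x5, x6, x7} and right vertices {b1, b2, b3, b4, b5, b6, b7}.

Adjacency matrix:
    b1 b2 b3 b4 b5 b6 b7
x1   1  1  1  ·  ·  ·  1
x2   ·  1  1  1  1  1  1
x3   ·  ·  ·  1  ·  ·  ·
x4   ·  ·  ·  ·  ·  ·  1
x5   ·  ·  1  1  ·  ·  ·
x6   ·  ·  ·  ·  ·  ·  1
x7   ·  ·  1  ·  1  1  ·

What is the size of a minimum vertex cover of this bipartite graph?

6

A maximum matching has 6 edges (e.g. x1–b2, x2–b5, x3–b4, x4–b7, x5–b3, x7–b6).
By König's theorem the minimum vertex cover has the same size. One such cover is {x1, x2, x3, x5, x7, b7}.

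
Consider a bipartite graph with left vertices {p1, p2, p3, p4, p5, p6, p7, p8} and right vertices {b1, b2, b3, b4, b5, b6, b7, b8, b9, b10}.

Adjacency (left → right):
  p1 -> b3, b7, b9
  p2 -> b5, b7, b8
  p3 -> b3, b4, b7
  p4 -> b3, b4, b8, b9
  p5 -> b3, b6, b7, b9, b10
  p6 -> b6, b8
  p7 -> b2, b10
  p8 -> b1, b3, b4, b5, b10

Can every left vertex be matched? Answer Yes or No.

A valid assignment of size 8: p1–b9, p2–b5, p3–b7, p4–b3, p5–b6, p6–b8, p7–b2, p8–b1.
Every left vertex is matched, so this matching saturates all of them.

Yes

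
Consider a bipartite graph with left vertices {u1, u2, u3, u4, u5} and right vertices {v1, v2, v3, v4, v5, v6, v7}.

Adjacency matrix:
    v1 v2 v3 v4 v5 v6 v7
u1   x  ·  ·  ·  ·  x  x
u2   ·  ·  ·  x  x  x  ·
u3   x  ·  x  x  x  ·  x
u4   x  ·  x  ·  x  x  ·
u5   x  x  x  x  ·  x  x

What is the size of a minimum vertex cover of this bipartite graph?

A maximum matching has 5 edges (e.g. u1–v7, u2–v4, u3–v1, u4–v6, u5–v3).
By König's theorem the minimum vertex cover has the same size. One such cover is {u1, u2, u3, u4, u5}.

5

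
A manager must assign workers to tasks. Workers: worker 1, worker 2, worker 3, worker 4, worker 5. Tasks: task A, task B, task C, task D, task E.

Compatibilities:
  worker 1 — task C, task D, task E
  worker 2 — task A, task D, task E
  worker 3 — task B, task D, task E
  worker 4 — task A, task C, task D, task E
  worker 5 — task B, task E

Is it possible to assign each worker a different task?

One maximum matching: worker 1→task C, worker 2→task A, worker 3→task B, worker 4→task D, worker 5→task E.
All 5 workers are covered.

Yes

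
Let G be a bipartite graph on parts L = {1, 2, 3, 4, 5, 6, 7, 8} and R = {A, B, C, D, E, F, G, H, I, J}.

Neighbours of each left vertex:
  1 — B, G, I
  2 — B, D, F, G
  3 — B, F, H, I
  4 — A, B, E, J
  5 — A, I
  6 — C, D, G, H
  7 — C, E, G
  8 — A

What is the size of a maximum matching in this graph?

One maximum matching: 1–G, 2–D, 3–F, 4–B, 5–I, 6–C, 7–E, 8–A.
All 8 left vertices are matched, so no larger matching exists.

8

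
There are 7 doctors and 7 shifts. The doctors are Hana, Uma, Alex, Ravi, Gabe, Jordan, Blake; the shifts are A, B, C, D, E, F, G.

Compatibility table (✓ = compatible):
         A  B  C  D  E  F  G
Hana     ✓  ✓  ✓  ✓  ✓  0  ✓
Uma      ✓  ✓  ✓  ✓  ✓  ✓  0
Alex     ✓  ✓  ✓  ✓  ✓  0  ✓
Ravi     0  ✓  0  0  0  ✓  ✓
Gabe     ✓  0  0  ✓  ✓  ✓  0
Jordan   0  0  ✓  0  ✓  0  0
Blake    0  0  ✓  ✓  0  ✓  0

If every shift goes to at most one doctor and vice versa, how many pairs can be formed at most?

7

One maximum matching: Hana-A, Uma-E, Alex-G, Ravi-B, Gabe-D, Jordan-C, Blake-F.
All 7 doctors are matched, so no larger matching exists.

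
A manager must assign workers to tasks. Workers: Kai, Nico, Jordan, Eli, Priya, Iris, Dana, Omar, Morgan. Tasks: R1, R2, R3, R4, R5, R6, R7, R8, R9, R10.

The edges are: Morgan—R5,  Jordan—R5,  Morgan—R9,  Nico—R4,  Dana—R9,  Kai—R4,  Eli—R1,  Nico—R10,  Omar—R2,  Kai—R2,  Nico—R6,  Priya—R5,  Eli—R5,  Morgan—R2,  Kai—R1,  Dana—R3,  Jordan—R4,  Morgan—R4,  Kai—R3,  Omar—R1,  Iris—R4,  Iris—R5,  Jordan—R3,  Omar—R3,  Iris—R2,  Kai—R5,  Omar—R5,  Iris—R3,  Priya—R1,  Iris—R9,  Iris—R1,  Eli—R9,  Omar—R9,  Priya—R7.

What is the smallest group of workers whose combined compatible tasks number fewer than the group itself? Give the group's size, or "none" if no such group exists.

Take S = {Kai, Jordan, Eli, Iris, Dana, Omar, Morgan}. Its neighbourhood is {R1, R2, R3, R4, R5, R9}, so |N(S)| = 6 < |S| = 7.
Every subset of size less than 7 has at least as many neighbours as members, so 7 is the minimum.

7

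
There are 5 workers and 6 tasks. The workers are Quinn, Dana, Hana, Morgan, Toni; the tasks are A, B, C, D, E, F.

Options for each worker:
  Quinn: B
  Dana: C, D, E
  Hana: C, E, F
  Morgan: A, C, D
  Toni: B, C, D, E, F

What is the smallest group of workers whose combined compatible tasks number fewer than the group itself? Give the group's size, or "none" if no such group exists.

none

A matching saturating every worker exists, for instance Quinn→B, Dana→C, Hana→F, Morgan→D, Toni→E.
By Hall's marriage theorem, this means |N(S)| ≥ |S| for every subset S, so no violating subset exists.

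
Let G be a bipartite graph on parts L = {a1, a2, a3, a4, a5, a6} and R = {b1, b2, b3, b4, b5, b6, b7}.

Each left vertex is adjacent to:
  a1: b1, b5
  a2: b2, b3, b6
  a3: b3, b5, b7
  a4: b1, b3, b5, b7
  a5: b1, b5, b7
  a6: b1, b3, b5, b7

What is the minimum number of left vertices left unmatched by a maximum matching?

1

A valid assignment of size 5: a1–b1, a2–b6, a3–b7, a4–b3, a5–b5.
The set {a1, a3, a4, a5, a6} has only 4 neighbours ({b1, b3, b5, b7}), so by Hall's theorem at most 5 of the 6 left vertices can be matched.
That matches 5 of the 6, leaving 1 unmatched; no matching can do better.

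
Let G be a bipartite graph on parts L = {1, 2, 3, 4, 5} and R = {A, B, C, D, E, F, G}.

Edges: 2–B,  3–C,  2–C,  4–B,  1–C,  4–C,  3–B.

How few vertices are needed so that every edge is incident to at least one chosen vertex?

A maximum matching has 2 edges (e.g. 1–C, 2–B).
By König's theorem the minimum vertex cover has the same size. One such cover is {B, C}.

2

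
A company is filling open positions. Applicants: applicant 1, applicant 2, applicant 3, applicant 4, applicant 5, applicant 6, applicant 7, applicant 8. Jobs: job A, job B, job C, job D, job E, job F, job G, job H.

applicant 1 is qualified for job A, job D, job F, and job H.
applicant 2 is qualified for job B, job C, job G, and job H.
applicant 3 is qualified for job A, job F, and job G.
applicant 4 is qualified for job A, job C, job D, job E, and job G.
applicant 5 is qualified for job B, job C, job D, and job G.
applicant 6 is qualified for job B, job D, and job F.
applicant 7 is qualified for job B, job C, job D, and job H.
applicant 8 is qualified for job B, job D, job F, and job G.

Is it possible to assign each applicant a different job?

For example, pair applicant 1–job H, applicant 2–job C, applicant 3–job A, applicant 4–job E, applicant 5–job B, applicant 6–job F, applicant 7–job D, applicant 8–job G.
Every applicant is matched, so this is a perfect matching.

Yes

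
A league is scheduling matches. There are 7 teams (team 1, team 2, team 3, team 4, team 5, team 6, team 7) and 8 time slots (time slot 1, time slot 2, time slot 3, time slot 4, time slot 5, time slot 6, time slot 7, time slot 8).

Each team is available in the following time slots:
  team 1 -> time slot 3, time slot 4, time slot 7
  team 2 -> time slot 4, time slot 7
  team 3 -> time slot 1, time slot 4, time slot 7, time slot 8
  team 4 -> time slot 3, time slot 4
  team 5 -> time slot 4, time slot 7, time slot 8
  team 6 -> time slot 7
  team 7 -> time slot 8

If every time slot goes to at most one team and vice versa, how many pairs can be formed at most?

5

A valid assignment of size 5: team 1–time slot 3, team 2–time slot 7, team 3–time slot 1, team 4–time slot 4, team 5–time slot 8.
The set {team 1, team 2, team 4, team 5, team 6, team 7} has only 4 neighbours ({time slot 3, time slot 4, time slot 7, time slot 8}), so by Hall's theorem at most 5 of the 7 teams can be matched.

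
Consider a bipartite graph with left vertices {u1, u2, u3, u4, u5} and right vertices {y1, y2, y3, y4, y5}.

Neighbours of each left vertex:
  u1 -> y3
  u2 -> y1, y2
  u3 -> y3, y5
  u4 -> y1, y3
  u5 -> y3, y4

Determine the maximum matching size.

5

A valid assignment of size 5: u1–y3, u2–y2, u3–y5, u4–y1, u5–y4.
This saturates every left vertex, so 5 is the maximum.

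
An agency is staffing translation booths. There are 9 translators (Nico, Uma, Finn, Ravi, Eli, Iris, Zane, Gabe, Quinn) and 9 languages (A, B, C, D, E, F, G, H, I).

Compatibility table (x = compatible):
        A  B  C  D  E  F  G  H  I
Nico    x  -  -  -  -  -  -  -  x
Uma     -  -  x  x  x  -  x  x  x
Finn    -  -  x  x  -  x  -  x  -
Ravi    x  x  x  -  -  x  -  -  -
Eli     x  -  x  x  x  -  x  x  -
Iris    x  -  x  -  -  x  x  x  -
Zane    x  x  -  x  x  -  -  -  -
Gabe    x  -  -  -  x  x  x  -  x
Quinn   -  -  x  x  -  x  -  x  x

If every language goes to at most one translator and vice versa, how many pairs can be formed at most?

One maximum matching: Nico–I, Uma–G, Finn–C, Ravi–B, Eli–D, Iris–F, Zane–E, Gabe–A, Quinn–H.
All 9 translators are matched, so no larger matching exists.

9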